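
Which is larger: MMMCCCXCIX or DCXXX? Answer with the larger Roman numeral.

MMMCCCXCIX = 3399
DCXXX = 630
3399 is larger

MMMCCCXCIX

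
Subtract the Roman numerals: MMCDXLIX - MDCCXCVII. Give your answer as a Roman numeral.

MMCDXLIX = 2449
MDCCXCVII = 1797
2449 - 1797 = 652

DCLII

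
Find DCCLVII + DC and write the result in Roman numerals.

DCCLVII = 757
DC = 600
757 + 600 = 1357

MCCCLVII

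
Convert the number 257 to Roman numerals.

Convert 257 to Roman numerals:
  257 contains 2×100 (CC)
  57 contains 1×50 (L)
  7 contains 1×5 (V)
  2 contains 2×1 (II)

CCLVII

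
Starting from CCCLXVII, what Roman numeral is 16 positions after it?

CCCLXVII = 367
367 + 16 = 383

CCCLXXXIII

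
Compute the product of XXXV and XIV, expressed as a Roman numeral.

XXXV = 35
XIV = 14
35 × 14 = 490

CDXC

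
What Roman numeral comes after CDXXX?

CDXXX = 430, so the next integer is 430 + 1 = 431

CDXXXI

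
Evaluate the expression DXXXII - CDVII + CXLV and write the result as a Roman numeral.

DXXXII = 532, CDVII = 407, CXLV = 145
532 - 407 = 125
125 + 145 = 270

CCLXX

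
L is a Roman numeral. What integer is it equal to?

L: L=50

50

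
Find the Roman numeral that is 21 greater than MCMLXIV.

MCMLXIV = 1964
1964 + 21 = 1985

MCMLXXXV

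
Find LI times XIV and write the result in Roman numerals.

LI = 51
XIV = 14
51 × 14 = 714

DCCXIV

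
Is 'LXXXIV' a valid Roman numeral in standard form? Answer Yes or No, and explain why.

'LXXXIV': Check the rules: uses only the symbols I, V, X, L, C, D, M; no symbol is repeated more than three times in a row; V, L and D each appear at most once; the only place a smaller symbol precedes a larger one is the allowed subtractive pair IV, the symbol right after such a pair (if any) is smaller than the pair's first symbol, and otherwise the values never increase from left to right. Value: L (50) + X (10) + X (10) + X (10) + IV (4) = 84. So it is a valid standard Roman numeral.

Yes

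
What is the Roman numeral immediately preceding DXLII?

DXLII = 542; previous is 541

DXLI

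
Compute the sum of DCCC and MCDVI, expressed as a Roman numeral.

DCCC = 800
MCDVI = 1406
800 + 1406 = 2206

MMCCVI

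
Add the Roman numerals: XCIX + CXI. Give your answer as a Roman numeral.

XCIX = 99
CXI = 111
99 + 111 = 210

CCX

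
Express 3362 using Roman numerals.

Convert 3362 to Roman numerals:
  3362 contains 3×1000 (MMM)
  362 contains 3×100 (CCC)
  62 contains 1×50 (L)
  12 contains 1×10 (X)
  2 contains 2×1 (II)

MMMCCCLXII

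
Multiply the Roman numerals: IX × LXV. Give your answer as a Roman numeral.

IX = 9
LXV = 65
9 × 65 = 585

DLXXXV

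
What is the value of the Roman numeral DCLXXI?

DCLXXI: D=500, C=100, L=50, X=10, X=10, I=1
500 + 100 + 50 + 10 + 10 + 1 = 671

671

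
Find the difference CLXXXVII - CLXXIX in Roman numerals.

CLXXXVII = 187
CLXXIX = 179
187 - 179 = 8

VIII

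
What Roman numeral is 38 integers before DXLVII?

DXLVII = 547
547 - 38 = 509

DIX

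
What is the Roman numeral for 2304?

Convert 2304 to Roman numerals:
  2304 contains 2×1000 (MM)
  304 contains 3×100 (CCC)
  4 contains 1×4 (IV)

MMCCCIV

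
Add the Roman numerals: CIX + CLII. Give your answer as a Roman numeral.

CIX = 109
CLII = 152
109 + 152 = 261

CCLXI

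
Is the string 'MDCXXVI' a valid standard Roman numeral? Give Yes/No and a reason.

'MDCXXVI': Check the rules: uses only the symbols I, V, X, L, C, D, M; no symbol is repeated more than three times in a row; V, L and D each appear at most once; no smaller symbol precedes a larger one (values never increase from left to right). Value: M (1000) + D (500) + C (100) + X (10) + X (10) + V (5) + I (1) = 1626. So it is a valid standard Roman numeral.

Yes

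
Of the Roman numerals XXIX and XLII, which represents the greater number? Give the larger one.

XXIX = 29
XLII = 42
42 is larger

XLII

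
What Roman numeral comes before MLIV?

MLIV = 1054; previous is 1053

MLIII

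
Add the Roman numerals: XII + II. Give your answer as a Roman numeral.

XII = 12
II = 2
12 + 2 = 14

XIV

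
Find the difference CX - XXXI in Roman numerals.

CX = 110
XXXI = 31
110 - 31 = 79

LXXIX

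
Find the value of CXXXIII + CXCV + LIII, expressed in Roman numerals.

CXXXIII = 133, CXCV = 195, LIII = 53
133 + 195 = 328
328 + 53 = 381

CCCLXXXI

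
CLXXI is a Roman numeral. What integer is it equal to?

CLXXI: C=100, L=50, X=10, X=10, I=1
100 + 50 + 10 + 10 + 1 = 171

171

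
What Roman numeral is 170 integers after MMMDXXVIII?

MMMDXXVIII = 3528
3528 + 170 = 3698

MMMDCXCVIII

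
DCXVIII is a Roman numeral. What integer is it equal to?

DCXVIII: D=500, C=100, X=10, V=5, I=1, I=1, I=1
500 + 100 + 10 + 5 + 1 + 1 + 1 = 618

618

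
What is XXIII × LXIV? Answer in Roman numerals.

XXIII = 23
LXIV = 64
23 × 64 = 1472

MCDLXXII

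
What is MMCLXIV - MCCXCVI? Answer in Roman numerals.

MMCLXIV = 2164
MCCXCVI = 1296
2164 - 1296 = 868

DCCCLXVIII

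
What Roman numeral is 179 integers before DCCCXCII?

DCCCXCII = 892
892 - 179 = 713

DCCXIII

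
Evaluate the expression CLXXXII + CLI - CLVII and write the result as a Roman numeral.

CLXXXII = 182, CLI = 151, CLVII = 157
182 + 151 = 333
333 - 157 = 176

CLXXVI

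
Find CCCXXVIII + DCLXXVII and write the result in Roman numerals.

CCCXXVIII = 328
DCLXXVII = 677
328 + 677 = 1005

MV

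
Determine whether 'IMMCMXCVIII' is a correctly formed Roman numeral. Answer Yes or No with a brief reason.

'IMMCMXCVIII': Invalid subtractive combination: IM

No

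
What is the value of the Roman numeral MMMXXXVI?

MMMXXXVI: M=1000, M=1000, M=1000, X=10, X=10, X=10, V=5, I=1
1000 + 1000 + 1000 + 10 + 10 + 10 + 5 + 1 = 3036

3036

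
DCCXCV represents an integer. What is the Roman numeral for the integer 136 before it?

DCCXCV = 795
795 - 136 = 659

DCLIX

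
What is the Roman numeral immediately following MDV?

MDV = 1505; next is 1506

MDVI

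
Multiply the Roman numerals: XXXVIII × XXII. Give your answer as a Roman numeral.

XXXVIII = 38
XXII = 22
38 × 22 = 836

DCCCXXXVI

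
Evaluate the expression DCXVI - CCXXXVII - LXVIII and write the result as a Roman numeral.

DCXVI = 616, CCXXXVII = 237, LXVIII = 68
616 - 237 = 379
379 - 68 = 311

CCCXI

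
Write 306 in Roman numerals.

Convert 306 to Roman numerals:
  306 contains 3×100 (CCC)
  6 contains 1×5 (V)
  1 contains 1×1 (I)

CCCVI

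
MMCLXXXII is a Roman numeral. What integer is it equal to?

MMCLXXXII: M=1000, M=1000, C=100, L=50, X=10, X=10, X=10, I=1, I=1
1000 + 1000 + 100 + 50 + 10 + 10 + 10 + 1 + 1 = 2182

2182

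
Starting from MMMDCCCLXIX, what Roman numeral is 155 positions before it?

MMMDCCCLXIX = 3869
3869 - 155 = 3714

MMMDCCXIV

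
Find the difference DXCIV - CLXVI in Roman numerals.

DXCIV = 594
CLXVI = 166
594 - 166 = 428

CDXXVIII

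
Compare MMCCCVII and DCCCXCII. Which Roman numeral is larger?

MMCCCVII = 2307
DCCCXCII = 892
2307 is larger

MMCCCVII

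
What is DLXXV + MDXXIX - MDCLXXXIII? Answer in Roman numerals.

DLXXV = 575, MDXXIX = 1529, MDCLXXXIII = 1683
575 + 1529 = 2104
2104 - 1683 = 421

CDXXI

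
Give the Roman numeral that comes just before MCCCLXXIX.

MCCCLXXIX = 1379, so the previous integer is 1379 - 1 = 1378

MCCCLXXVIII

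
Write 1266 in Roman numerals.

Convert 1266 to Roman numerals:
  1266 contains 1×1000 (M)
  266 contains 2×100 (CC)
  66 contains 1×50 (L)
  16 contains 1×10 (X)
  6 contains 1×5 (V)
  1 contains 1×1 (I)

MCCLXVI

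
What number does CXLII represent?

CXLII: C=100, XL=40, I=1, I=1
100 + 40 + 1 + 1 = 142

142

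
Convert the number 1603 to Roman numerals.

Convert 1603 to Roman numerals:
  1603 contains 1×1000 (M)
  603 contains 1×500 (D)
  103 contains 1×100 (C)
  3 contains 3×1 (III)

MDCIII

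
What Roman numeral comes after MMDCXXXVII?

MMDCXXXVII = 2637, so the next integer is 2637 + 1 = 2638

MMDCXXXVIII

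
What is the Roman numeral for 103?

Convert 103 to Roman numerals:
  103 contains 1×100 (C)
  3 contains 3×1 (III)

CIII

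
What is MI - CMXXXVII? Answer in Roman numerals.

MI = 1001
CMXXXVII = 937
1001 - 937 = 64

LXIV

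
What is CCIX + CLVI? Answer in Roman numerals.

CCIX = 209
CLVI = 156
209 + 156 = 365

CCCLXV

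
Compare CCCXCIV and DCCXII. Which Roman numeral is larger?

CCCXCIV = 394
DCCXII = 712
712 is larger

DCCXII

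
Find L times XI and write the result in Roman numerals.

L = 50
XI = 11
50 × 11 = 550

DL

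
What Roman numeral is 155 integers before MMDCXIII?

MMDCXIII = 2613
2613 - 155 = 2458

MMCDLVIII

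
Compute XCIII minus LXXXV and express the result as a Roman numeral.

XCIII = 93
LXXXV = 85
93 - 85 = 8

VIII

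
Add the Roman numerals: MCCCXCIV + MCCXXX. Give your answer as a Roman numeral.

MCCCXCIV = 1394
MCCXXX = 1230
1394 + 1230 = 2624

MMDCXXIV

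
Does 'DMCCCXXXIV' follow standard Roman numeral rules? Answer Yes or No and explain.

'DMCCCXXXIV': Invalid subtractive combination: DM

No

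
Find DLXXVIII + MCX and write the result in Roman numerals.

DLXXVIII = 578
MCX = 1110
578 + 1110 = 1688

MDCLXXXVIII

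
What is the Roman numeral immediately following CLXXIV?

CLXXIV = 174; next is 175

CLXXV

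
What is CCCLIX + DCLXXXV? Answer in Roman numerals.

CCCLIX = 359
DCLXXXV = 685
359 + 685 = 1044

MXLIV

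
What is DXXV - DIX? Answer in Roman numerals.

DXXV = 525
DIX = 509
525 - 509 = 16

XVI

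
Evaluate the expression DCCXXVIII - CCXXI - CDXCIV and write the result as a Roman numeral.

DCCXXVIII = 728, CCXXI = 221, CDXCIV = 494
728 - 221 = 507
507 - 494 = 13

XIII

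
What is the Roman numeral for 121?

Convert 121 to Roman numerals:
  121 contains 1×100 (C)
  21 contains 2×10 (XX)
  1 contains 1×1 (I)

CXXI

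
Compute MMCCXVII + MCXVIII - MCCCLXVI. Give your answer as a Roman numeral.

MMCCXVII = 2217, MCXVIII = 1118, MCCCLXVI = 1366
2217 + 1118 = 3335
3335 - 1366 = 1969

MCMLXIX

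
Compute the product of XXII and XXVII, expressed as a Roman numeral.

XXII = 22
XXVII = 27
22 × 27 = 594

DXCIV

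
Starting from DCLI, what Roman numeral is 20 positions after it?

DCLI = 651
651 + 20 = 671

DCLXXI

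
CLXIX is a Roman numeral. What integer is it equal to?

CLXIX: C=100, L=50, X=10, IX=9
100 + 50 + 10 + 9 = 169

169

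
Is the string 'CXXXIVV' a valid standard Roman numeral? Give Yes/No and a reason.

'CXXXIVV': V should not appear more than once

No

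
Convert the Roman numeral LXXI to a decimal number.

LXXI: L=50, X=10, X=10, I=1
50 + 10 + 10 + 1 = 71

71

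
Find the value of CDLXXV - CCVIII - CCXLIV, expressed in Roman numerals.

CDLXXV = 475, CCVIII = 208, CCXLIV = 244
475 - 208 = 267
267 - 244 = 23

XXIII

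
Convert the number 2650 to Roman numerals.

Convert 2650 to Roman numerals:
  2650 contains 2×1000 (MM)
  650 contains 1×500 (D)
  150 contains 1×100 (C)
  50 contains 1×50 (L)

MMDCL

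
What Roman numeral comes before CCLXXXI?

CCLXXXI = 281, so the previous integer is 281 - 1 = 280

CCLXXX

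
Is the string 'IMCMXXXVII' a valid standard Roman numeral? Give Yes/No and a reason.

'IMCMXXXVII': Invalid subtractive combination: IM

No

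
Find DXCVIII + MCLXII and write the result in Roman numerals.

DXCVIII = 598
MCLXII = 1162
598 + 1162 = 1760

MDCCLX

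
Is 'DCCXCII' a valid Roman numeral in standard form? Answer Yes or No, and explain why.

'DCCXCII': Check the rules: uses only the symbols I, V, X, L, C, D, M; no symbol is repeated more than three times in a row; V, L and D each appear at most once; the only place a smaller symbol precedes a larger one is the allowed subtractive pair XC, the symbol right after such a pair (if any) is smaller than the pair's first symbol, and otherwise the values never increase from left to right. Value: D (500) + C (100) + C (100) + XC (90) + I (1) + I (1) = 792. So it is a valid standard Roman numeral.

Yes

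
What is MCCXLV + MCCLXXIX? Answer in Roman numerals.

MCCXLV = 1245
MCCLXXIX = 1279
1245 + 1279 = 2524

MMDXXIV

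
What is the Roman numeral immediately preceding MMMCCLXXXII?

MMMCCLXXXII = 3282; previous is 3281

MMMCCLXXXI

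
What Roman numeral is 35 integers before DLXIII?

DLXIII = 563
563 - 35 = 528

DXXVIII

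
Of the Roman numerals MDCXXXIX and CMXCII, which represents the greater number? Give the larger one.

MDCXXXIX = 1639
CMXCII = 992
1639 is larger

MDCXXXIX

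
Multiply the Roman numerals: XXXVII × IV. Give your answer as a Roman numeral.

XXXVII = 37
IV = 4
37 × 4 = 148

CXLVIII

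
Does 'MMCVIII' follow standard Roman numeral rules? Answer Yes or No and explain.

'MMCVIII': Check the rules: uses only the symbols I, V, X, L, C, D, M; no symbol is repeated more than three times in a row; V, L and D each appear at most once; no smaller symbol precedes a larger one (values never increase from left to right). Value: M (1000) + M (1000) + C (100) + V (5) + I (1) + I (1) + I (1) = 2108. So it is a valid standard Roman numeral.

Yes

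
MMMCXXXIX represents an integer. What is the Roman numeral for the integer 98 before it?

MMMCXXXIX = 3139
3139 - 98 = 3041

MMMXLI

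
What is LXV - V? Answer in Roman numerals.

LXV = 65
V = 5
65 - 5 = 60

LX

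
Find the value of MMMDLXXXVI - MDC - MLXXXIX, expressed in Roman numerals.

MMMDLXXXVI = 3586, MDC = 1600, MLXXXIX = 1089
3586 - 1600 = 1986
1986 - 1089 = 897

DCCCXCVII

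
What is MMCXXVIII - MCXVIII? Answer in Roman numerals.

MMCXXVIII = 2128
MCXVIII = 1118
2128 - 1118 = 1010

MX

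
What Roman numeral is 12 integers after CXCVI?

CXCVI = 196
196 + 12 = 208

CCVIII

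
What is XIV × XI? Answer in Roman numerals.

XIV = 14
XI = 11
14 × 11 = 154

CLIV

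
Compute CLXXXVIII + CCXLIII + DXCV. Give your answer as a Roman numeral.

CLXXXVIII = 188, CCXLIII = 243, DXCV = 595
188 + 243 = 431
431 + 595 = 1026

MXXVI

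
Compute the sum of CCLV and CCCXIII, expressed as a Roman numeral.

CCLV = 255
CCCXIII = 313
255 + 313 = 568

DLXVIII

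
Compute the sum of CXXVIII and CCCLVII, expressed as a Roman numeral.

CXXVIII = 128
CCCLVII = 357
128 + 357 = 485

CDLXXXV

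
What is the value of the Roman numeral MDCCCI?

MDCCCI: M=1000, D=500, C=100, C=100, C=100, I=1
1000 + 500 + 100 + 100 + 100 + 1 = 1801

1801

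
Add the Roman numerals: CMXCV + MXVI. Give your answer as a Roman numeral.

CMXCV = 995
MXVI = 1016
995 + 1016 = 2011

MMXI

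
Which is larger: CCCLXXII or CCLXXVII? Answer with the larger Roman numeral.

CCCLXXII = 372
CCLXXVII = 277
372 is larger

CCCLXXII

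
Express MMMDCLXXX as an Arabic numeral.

MMMDCLXXX: M=1000, M=1000, M=1000, D=500, C=100, L=50, X=10, X=10, X=10
1000 + 1000 + 1000 + 500 + 100 + 50 + 10 + 10 + 10 = 3680

3680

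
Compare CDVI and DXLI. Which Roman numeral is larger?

CDVI = 406
DXLI = 541
541 is larger

DXLI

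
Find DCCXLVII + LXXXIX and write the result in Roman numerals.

DCCXLVII = 747
LXXXIX = 89
747 + 89 = 836

DCCCXXXVI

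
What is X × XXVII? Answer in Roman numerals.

X = 10
XXVII = 27
10 × 27 = 270

CCLXX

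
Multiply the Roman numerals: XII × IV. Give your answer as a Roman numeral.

XII = 12
IV = 4
12 × 4 = 48

XLVIII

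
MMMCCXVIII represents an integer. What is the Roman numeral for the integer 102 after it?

MMMCCXVIII = 3218
3218 + 102 = 3320

MMMCCCXX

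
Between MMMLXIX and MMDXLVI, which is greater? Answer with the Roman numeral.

MMMLXIX = 3069
MMDXLVI = 2546
3069 is larger

MMMLXIX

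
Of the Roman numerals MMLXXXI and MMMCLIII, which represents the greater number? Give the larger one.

MMLXXXI = 2081
MMMCLIII = 3153
3153 is larger

MMMCLIII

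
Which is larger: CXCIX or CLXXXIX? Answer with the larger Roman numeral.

CXCIX = 199
CLXXXIX = 189
199 is larger

CXCIX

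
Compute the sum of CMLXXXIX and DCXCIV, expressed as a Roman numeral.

CMLXXXIX = 989
DCXCIV = 694
989 + 694 = 1683

MDCLXXXIII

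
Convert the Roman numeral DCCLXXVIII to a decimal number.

DCCLXXVIII: D=500, C=100, C=100, L=50, X=10, X=10, V=5, I=1, I=1, I=1
500 + 100 + 100 + 50 + 10 + 10 + 5 + 1 + 1 + 1 = 778

778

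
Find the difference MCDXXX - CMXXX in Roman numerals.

MCDXXX = 1430
CMXXX = 930
1430 - 930 = 500

D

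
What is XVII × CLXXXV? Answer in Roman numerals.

XVII = 17
CLXXXV = 185
17 × 185 = 3145

MMMCXLV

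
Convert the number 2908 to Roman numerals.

Convert 2908 to Roman numerals:
  2908 contains 2×1000 (MM)
  908 contains 1×900 (CM)
  8 contains 1×5 (V)
  3 contains 3×1 (III)

MMCMVIII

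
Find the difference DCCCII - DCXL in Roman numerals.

DCCCII = 802
DCXL = 640
802 - 640 = 162

CLXII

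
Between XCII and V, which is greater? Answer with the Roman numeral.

XCII = 92
V = 5
92 is larger

XCII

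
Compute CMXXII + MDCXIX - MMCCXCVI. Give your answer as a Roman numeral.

CMXXII = 922, MDCXIX = 1619, MMCCXCVI = 2296
922 + 1619 = 2541
2541 - 2296 = 245

CCXLV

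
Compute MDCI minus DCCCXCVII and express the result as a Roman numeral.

MDCI = 1601
DCCCXCVII = 897
1601 - 897 = 704

DCCIV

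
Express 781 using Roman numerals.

Convert 781 to Roman numerals:
  781 contains 1×500 (D)
  281 contains 2×100 (CC)
  81 contains 1×50 (L)
  31 contains 3×10 (XXX)
  1 contains 1×1 (I)

DCCLXXXI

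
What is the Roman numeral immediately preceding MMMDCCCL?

MMMDCCCL = 3850; previous is 3849

MMMDCCCXLIX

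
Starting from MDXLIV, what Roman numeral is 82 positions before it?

MDXLIV = 1544
1544 - 82 = 1462

MCDLXII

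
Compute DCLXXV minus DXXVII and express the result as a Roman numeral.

DCLXXV = 675
DXXVII = 527
675 - 527 = 148

CXLVIII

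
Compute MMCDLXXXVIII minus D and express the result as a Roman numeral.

MMCDLXXXVIII = 2488
D = 500
2488 - 500 = 1988

MCMLXXXVIII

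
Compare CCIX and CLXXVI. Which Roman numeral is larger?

CCIX = 209
CLXXVI = 176
209 is larger

CCIX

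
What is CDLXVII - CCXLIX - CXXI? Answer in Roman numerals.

CDLXVII = 467, CCXLIX = 249, CXXI = 121
467 - 249 = 218
218 - 121 = 97

XCVII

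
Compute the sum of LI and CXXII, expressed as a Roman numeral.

LI = 51
CXXII = 122
51 + 122 = 173

CLXXIII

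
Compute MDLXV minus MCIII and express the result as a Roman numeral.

MDLXV = 1565
MCIII = 1103
1565 - 1103 = 462

CDLXII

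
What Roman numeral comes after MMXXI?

MMXXI = 2021; next is 2022

MMXXII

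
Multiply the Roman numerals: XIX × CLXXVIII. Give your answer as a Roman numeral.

XIX = 19
CLXXVIII = 178
19 × 178 = 3382

MMMCCCLXXXII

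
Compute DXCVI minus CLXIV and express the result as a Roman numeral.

DXCVI = 596
CLXIV = 164
596 - 164 = 432

CDXXXII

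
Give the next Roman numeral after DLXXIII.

DLXXIII = 573, so the next integer is 573 + 1 = 574

DLXXIV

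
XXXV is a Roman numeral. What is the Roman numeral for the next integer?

XXXV = 35; next is 36

XXXVI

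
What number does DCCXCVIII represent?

DCCXCVIII: D=500, C=100, C=100, XC=90, V=5, I=1, I=1, I=1
500 + 100 + 100 + 90 + 5 + 1 + 1 + 1 = 798

798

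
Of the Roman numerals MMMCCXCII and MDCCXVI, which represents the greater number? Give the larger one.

MMMCCXCII = 3292
MDCCXVI = 1716
3292 is larger

MMMCCXCII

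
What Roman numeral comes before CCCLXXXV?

CCCLXXXV = 385; previous is 384

CCCLXXXIV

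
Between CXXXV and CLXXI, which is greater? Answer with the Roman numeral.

CXXXV = 135
CLXXI = 171
171 is larger

CLXXI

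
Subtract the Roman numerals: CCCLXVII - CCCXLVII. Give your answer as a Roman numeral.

CCCLXVII = 367
CCCXLVII = 347
367 - 347 = 20

XX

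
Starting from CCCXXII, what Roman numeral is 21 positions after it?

CCCXXII = 322
322 + 21 = 343

CCCXLIII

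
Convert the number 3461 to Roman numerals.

Convert 3461 to Roman numerals:
  3461 contains 3×1000 (MMM)
  461 contains 1×400 (CD)
  61 contains 1×50 (L)
  11 contains 1×10 (X)
  1 contains 1×1 (I)

MMMCDLXI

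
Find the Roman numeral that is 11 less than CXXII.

CXXII = 122
122 - 11 = 111

CXI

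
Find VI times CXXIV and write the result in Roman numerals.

VI = 6
CXXIV = 124
6 × 124 = 744

DCCXLIV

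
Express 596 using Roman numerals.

Convert 596 to Roman numerals:
  596 contains 1×500 (D)
  96 contains 1×90 (XC)
  6 contains 1×5 (V)
  1 contains 1×1 (I)

DXCVI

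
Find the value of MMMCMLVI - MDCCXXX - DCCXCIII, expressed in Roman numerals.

MMMCMLVI = 3956, MDCCXXX = 1730, DCCXCIII = 793
3956 - 1730 = 2226
2226 - 793 = 1433

MCDXXXIII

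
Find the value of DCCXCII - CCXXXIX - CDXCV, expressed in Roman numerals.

DCCXCII = 792, CCXXXIX = 239, CDXCV = 495
792 - 239 = 553
553 - 495 = 58

LVIII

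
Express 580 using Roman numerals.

Convert 580 to Roman numerals:
  580 contains 1×500 (D)
  80 contains 1×50 (L)
  30 contains 3×10 (XXX)

DLXXX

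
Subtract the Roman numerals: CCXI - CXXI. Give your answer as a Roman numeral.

CCXI = 211
CXXI = 121
211 - 121 = 90

XC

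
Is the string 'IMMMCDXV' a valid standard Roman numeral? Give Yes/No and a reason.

'IMMMCDXV': Invalid subtractive combination: IM

No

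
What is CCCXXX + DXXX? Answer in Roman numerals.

CCCXXX = 330
DXXX = 530
330 + 530 = 860

DCCCLX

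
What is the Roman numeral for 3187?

Convert 3187 to Roman numerals:
  3187 contains 3×1000 (MMM)
  187 contains 1×100 (C)
  87 contains 1×50 (L)
  37 contains 3×10 (XXX)
  7 contains 1×5 (V)
  2 contains 2×1 (II)

MMMCLXXXVII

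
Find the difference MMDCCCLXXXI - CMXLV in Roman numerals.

MMDCCCLXXXI = 2881
CMXLV = 945
2881 - 945 = 1936

MCMXXXVI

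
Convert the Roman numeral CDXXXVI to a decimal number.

CDXXXVI: CD=400, X=10, X=10, X=10, V=5, I=1
400 + 10 + 10 + 10 + 5 + 1 = 436

436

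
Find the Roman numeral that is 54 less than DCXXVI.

DCXXVI = 626
626 - 54 = 572

DLXXII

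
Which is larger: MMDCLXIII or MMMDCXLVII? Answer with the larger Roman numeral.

MMDCLXIII = 2663
MMMDCXLVII = 3647
3647 is larger

MMMDCXLVII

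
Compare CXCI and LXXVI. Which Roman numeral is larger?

CXCI = 191
LXXVI = 76
191 is larger

CXCI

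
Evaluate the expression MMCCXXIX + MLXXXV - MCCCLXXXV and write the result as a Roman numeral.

MMCCXXIX = 2229, MLXXXV = 1085, MCCCLXXXV = 1385
2229 + 1085 = 3314
3314 - 1385 = 1929

MCMXXIX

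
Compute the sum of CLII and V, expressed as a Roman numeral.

CLII = 152
V = 5
152 + 5 = 157

CLVII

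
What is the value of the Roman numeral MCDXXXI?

MCDXXXI: M=1000, CD=400, X=10, X=10, X=10, I=1
1000 + 400 + 10 + 10 + 10 + 1 = 1431

1431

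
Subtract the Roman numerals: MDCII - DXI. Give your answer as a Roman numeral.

MDCII = 1602
DXI = 511
1602 - 511 = 1091

MXCI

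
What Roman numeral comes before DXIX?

DXIX = 519; previous is 518

DXVIII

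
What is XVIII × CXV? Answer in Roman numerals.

XVIII = 18
CXV = 115
18 × 115 = 2070

MMLXX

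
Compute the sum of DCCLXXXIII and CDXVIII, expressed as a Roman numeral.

DCCLXXXIII = 783
CDXVIII = 418
783 + 418 = 1201

MCCI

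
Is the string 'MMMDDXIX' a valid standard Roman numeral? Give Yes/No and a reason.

'MMMDDXIX': D should not appear more than once

No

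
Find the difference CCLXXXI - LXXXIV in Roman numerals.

CCLXXXI = 281
LXXXIV = 84
281 - 84 = 197

CXCVII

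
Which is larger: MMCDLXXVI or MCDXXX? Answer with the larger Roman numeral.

MMCDLXXVI = 2476
MCDXXX = 1430
2476 is larger

MMCDLXXVI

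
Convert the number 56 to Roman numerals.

Convert 56 to Roman numerals:
  56 contains 1×50 (L)
  6 contains 1×5 (V)
  1 contains 1×1 (I)

LVI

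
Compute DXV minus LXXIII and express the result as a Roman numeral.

DXV = 515
LXXIII = 73
515 - 73 = 442

CDXLII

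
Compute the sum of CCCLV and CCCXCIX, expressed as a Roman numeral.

CCCLV = 355
CCCXCIX = 399
355 + 399 = 754

DCCLIV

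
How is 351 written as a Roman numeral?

Convert 351 to Roman numerals:
  351 contains 3×100 (CCC)
  51 contains 1×50 (L)
  1 contains 1×1 (I)

CCCLI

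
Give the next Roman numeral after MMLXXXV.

MMLXXXV = 2085, so the next integer is 2085 + 1 = 2086

MMLXXXVI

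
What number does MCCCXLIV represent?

MCCCXLIV: M=1000, C=100, C=100, C=100, XL=40, IV=4
1000 + 100 + 100 + 100 + 40 + 4 = 1344

1344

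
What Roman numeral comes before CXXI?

CXXI = 121; previous is 120

CXX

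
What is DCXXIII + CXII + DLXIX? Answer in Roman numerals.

DCXXIII = 623, CXII = 112, DLXIX = 569
623 + 112 = 735
735 + 569 = 1304

MCCCIV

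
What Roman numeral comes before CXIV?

CXIV = 114; previous is 113

CXIII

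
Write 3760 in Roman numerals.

Convert 3760 to Roman numerals:
  3760 contains 3×1000 (MMM)
  760 contains 1×500 (D)
  260 contains 2×100 (CC)
  60 contains 1×50 (L)
  10 contains 1×10 (X)

MMMDCCLX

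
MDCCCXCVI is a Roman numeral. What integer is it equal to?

MDCCCXCVI: M=1000, D=500, C=100, C=100, C=100, XC=90, V=5, I=1
1000 + 500 + 100 + 100 + 100 + 90 + 5 + 1 = 1896

1896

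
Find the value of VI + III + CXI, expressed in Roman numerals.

VI = 6, III = 3, CXI = 111
6 + 3 = 9
9 + 111 = 120

CXX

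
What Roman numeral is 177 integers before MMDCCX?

MMDCCX = 2710
2710 - 177 = 2533

MMDXXXIII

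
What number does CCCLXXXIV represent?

CCCLXXXIV: C=100, C=100, C=100, L=50, X=10, X=10, X=10, IV=4
100 + 100 + 100 + 50 + 10 + 10 + 10 + 4 = 384

384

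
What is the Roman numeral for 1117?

Convert 1117 to Roman numerals:
  1117 contains 1×1000 (M)
  117 contains 1×100 (C)
  17 contains 1×10 (X)
  7 contains 1×5 (V)
  2 contains 2×1 (II)

MCXVII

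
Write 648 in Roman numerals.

Convert 648 to Roman numerals:
  648 contains 1×500 (D)
  148 contains 1×100 (C)
  48 contains 1×40 (XL)
  8 contains 1×5 (V)
  3 contains 3×1 (III)

DCXLVIII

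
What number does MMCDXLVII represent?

MMCDXLVII: M=1000, M=1000, CD=400, XL=40, V=5, I=1, I=1
1000 + 1000 + 400 + 40 + 5 + 1 + 1 = 2447

2447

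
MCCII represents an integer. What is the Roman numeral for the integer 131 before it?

MCCII = 1202
1202 - 131 = 1071

MLXXI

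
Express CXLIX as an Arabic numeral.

CXLIX: C=100, XL=40, IX=9
100 + 40 + 9 = 149

149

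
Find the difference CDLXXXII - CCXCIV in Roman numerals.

CDLXXXII = 482
CCXCIV = 294
482 - 294 = 188

CLXXXVIII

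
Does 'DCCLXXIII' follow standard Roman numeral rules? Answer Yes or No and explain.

'DCCLXXIII': Check the rules: uses only the symbols I, V, X, L, C, D, M; no symbol is repeated more than three times in a row; V, L and D each appear at most once; no smaller symbol precedes a larger one (values never increase from left to right). Value: D (500) + C (100) + C (100) + L (50) + X (10) + X (10) + I (1) + I (1) + I (1) = 773. So it is a valid standard Roman numeral.

Yes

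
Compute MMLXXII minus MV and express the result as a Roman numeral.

MMLXXII = 2072
MV = 1005
2072 - 1005 = 1067

MLXVII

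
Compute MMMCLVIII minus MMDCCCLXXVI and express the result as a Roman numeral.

MMMCLVIII = 3158
MMDCCCLXXVI = 2876
3158 - 2876 = 282

CCLXXXII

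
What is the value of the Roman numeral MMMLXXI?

MMMLXXI: M=1000, M=1000, M=1000, L=50, X=10, X=10, I=1
1000 + 1000 + 1000 + 50 + 10 + 10 + 1 = 3071

3071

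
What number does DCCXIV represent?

DCCXIV: D=500, C=100, C=100, X=10, IV=4
500 + 100 + 100 + 10 + 4 = 714

714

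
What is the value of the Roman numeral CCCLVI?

CCCLVI: C=100, C=100, C=100, L=50, V=5, I=1
100 + 100 + 100 + 50 + 5 + 1 = 356

356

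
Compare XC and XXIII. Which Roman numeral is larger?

XC = 90
XXIII = 23
90 is larger

XC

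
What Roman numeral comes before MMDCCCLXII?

MMDCCCLXII = 2862; previous is 2861

MMDCCCLXI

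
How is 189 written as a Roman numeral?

Convert 189 to Roman numerals:
  189 contains 1×100 (C)
  89 contains 1×50 (L)
  39 contains 3×10 (XXX)
  9 contains 1×9 (IX)

CLXXXIX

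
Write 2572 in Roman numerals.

Convert 2572 to Roman numerals:
  2572 contains 2×1000 (MM)
  572 contains 1×500 (D)
  72 contains 1×50 (L)
  22 contains 2×10 (XX)
  2 contains 2×1 (II)

MMDLXXII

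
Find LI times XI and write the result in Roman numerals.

LI = 51
XI = 11
51 × 11 = 561

DLXI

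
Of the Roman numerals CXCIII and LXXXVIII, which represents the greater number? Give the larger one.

CXCIII = 193
LXXXVIII = 88
193 is larger

CXCIII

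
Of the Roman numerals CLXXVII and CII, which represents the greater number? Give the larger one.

CLXXVII = 177
CII = 102
177 is larger

CLXXVII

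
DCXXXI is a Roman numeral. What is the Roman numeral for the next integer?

DCXXXI = 631; next is 632

DCXXXII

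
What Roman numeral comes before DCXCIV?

DCXCIV = 694; previous is 693

DCXCIII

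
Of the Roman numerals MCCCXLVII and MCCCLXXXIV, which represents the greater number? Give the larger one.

MCCCXLVII = 1347
MCCCLXXXIV = 1384
1384 is larger

MCCCLXXXIV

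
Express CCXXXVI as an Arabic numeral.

CCXXXVI: C=100, C=100, X=10, X=10, X=10, V=5, I=1
100 + 100 + 10 + 10 + 10 + 5 + 1 = 236

236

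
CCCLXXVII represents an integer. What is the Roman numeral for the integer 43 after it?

CCCLXXVII = 377
377 + 43 = 420

CDXX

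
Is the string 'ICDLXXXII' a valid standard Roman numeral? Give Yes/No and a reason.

'ICDLXXXII': Invalid subtractive combination: IC

No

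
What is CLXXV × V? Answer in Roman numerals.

CLXXV = 175
V = 5
175 × 5 = 875

DCCCLXXV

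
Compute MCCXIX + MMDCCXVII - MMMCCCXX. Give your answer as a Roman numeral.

MCCXIX = 1219, MMDCCXVII = 2717, MMMCCCXX = 3320
1219 + 2717 = 3936
3936 - 3320 = 616

DCXVI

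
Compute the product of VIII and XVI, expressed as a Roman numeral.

VIII = 8
XVI = 16
8 × 16 = 128

CXXVIII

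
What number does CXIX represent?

CXIX: C=100, X=10, IX=9
100 + 10 + 9 = 119

119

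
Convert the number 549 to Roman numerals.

Convert 549 to Roman numerals:
  549 contains 1×500 (D)
  49 contains 1×40 (XL)
  9 contains 1×9 (IX)

DXLIX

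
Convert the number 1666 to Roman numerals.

Convert 1666 to Roman numerals:
  1666 contains 1×1000 (M)
  666 contains 1×500 (D)
  166 contains 1×100 (C)
  66 contains 1×50 (L)
  16 contains 1×10 (X)
  6 contains 1×5 (V)
  1 contains 1×1 (I)

MDCLXVI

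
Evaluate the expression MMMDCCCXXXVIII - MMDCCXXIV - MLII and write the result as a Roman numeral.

MMMDCCCXXXVIII = 3838, MMDCCXXIV = 2724, MLII = 1052
3838 - 2724 = 1114
1114 - 1052 = 62

LXII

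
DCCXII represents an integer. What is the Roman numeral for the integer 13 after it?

DCCXII = 712
712 + 13 = 725

DCCXXV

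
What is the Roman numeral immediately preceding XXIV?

XXIV = 24; previous is 23

XXIII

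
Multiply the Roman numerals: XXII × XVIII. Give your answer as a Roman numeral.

XXII = 22
XVIII = 18
22 × 18 = 396

CCCXCVI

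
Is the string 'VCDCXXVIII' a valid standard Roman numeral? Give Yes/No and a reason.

'VCDCXXVIII': V should not appear more than once

No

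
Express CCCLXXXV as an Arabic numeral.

CCCLXXXV: C=100, C=100, C=100, L=50, X=10, X=10, X=10, V=5
100 + 100 + 100 + 50 + 10 + 10 + 10 + 5 = 385

385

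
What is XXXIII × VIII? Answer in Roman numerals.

XXXIII = 33
VIII = 8
33 × 8 = 264

CCLXIV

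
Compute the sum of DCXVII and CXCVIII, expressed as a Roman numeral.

DCXVII = 617
CXCVIII = 198
617 + 198 = 815

DCCCXV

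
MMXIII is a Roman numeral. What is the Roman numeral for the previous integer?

MMXIII = 2013; previous is 2012

MMXII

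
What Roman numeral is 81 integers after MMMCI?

MMMCI = 3101
3101 + 81 = 3182

MMMCLXXXII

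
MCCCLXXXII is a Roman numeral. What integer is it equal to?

MCCCLXXXII: M=1000, C=100, C=100, C=100, L=50, X=10, X=10, X=10, I=1, I=1
1000 + 100 + 100 + 100 + 50 + 10 + 10 + 10 + 1 + 1 = 1382

1382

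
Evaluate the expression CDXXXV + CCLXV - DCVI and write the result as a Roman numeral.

CDXXXV = 435, CCLXV = 265, DCVI = 606
435 + 265 = 700
700 - 606 = 94

XCIV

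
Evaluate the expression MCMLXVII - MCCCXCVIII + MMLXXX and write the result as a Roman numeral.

MCMLXVII = 1967, MCCCXCVIII = 1398, MMLXXX = 2080
1967 - 1398 = 569
569 + 2080 = 2649

MMDCXLIX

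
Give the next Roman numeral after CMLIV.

CMLIV = 954, so the next integer is 954 + 1 = 955

CMLV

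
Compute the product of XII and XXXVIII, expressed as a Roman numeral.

XII = 12
XXXVIII = 38
12 × 38 = 456

CDLVI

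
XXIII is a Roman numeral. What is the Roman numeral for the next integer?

XXIII = 23; next is 24

XXIV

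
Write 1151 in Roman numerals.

Convert 1151 to Roman numerals:
  1151 contains 1×1000 (M)
  151 contains 1×100 (C)
  51 contains 1×50 (L)
  1 contains 1×1 (I)

MCLI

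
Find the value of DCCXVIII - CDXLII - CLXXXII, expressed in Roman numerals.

DCCXVIII = 718, CDXLII = 442, CLXXXII = 182
718 - 442 = 276
276 - 182 = 94

XCIV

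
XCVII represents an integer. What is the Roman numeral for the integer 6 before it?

XCVII = 97
97 - 6 = 91

XCI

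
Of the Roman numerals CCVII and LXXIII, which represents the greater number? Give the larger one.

CCVII = 207
LXXIII = 73
207 is larger

CCVII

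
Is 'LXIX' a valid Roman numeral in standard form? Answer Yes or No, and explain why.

'LXIX': Check the rules: uses only the symbols I, V, X, L, C, D, M; no symbol is repeated more than three times in a row; V, L and D each appear at most once; the only place a smaller symbol precedes a larger one is the allowed subtractive pair IX, the symbol right after such a pair (if any) is smaller than the pair's first symbol, and otherwise the values never increase from left to right. Value: L (50) + X (10) + IX (9) = 69. So it is a valid standard Roman numeral.

Yes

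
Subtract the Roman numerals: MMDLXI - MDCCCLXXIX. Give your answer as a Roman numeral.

MMDLXI = 2561
MDCCCLXXIX = 1879
2561 - 1879 = 682

DCLXXXII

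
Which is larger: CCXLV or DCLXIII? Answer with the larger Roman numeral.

CCXLV = 245
DCLXIII = 663
663 is larger

DCLXIII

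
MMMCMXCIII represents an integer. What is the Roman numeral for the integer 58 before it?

MMMCMXCIII = 3993
3993 - 58 = 3935

MMMCMXXXV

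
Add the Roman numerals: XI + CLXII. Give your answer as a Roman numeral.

XI = 11
CLXII = 162
11 + 162 = 173

CLXXIII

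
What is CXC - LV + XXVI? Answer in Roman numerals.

CXC = 190, LV = 55, XXVI = 26
190 - 55 = 135
135 + 26 = 161

CLXI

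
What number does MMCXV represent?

MMCXV: M=1000, M=1000, C=100, X=10, V=5
1000 + 1000 + 100 + 10 + 5 = 2115

2115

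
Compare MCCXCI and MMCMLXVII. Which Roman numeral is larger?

MCCXCI = 1291
MMCMLXVII = 2967
2967 is larger

MMCMLXVII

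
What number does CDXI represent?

CDXI: CD=400, X=10, I=1
400 + 10 + 1 = 411

411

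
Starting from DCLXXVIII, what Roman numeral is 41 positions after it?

DCLXXVIII = 678
678 + 41 = 719

DCCXIX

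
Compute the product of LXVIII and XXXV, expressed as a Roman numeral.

LXVIII = 68
XXXV = 35
68 × 35 = 2380

MMCCCLXXX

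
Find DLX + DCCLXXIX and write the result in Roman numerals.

DLX = 560
DCCLXXIX = 779
560 + 779 = 1339

MCCCXXXIX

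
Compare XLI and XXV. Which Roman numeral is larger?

XLI = 41
XXV = 25
41 is larger

XLI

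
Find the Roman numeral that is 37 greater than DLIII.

DLIII = 553
553 + 37 = 590

DXC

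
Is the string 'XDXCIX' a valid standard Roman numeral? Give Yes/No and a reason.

'XDXCIX': Invalid subtractive combination: XD

No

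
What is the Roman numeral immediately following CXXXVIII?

CXXXVIII = 138; next is 139

CXXXIX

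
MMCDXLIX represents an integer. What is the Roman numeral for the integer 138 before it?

MMCDXLIX = 2449
2449 - 138 = 2311

MMCCCXI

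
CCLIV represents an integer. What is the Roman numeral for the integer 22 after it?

CCLIV = 254
254 + 22 = 276

CCLXXVI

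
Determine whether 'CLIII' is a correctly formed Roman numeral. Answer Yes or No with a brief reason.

'CLIII': Check the rules: uses only the symbols I, V, X, L, C, D, M; no symbol is repeated more than three times in a row; V, L and D each appear at most once; no smaller symbol precedes a larger one (values never increase from left to right). Value: C (100) + L (50) + I (1) + I (1) + I (1) = 153. So it is a valid standard Roman numeral.

Yes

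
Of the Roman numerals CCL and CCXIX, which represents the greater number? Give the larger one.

CCL = 250
CCXIX = 219
250 is larger

CCL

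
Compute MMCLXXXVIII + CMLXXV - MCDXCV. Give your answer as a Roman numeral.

MMCLXXXVIII = 2188, CMLXXV = 975, MCDXCV = 1495
2188 + 975 = 3163
3163 - 1495 = 1668

MDCLXVIII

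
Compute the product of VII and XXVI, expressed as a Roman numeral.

VII = 7
XXVI = 26
7 × 26 = 182

CLXXXII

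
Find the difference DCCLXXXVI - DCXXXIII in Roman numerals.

DCCLXXXVI = 786
DCXXXIII = 633
786 - 633 = 153

CLIII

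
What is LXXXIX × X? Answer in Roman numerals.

LXXXIX = 89
X = 10
89 × 10 = 890

DCCCXC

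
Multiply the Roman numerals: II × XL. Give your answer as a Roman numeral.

II = 2
XL = 40
2 × 40 = 80

LXXX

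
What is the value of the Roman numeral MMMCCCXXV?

MMMCCCXXV: M=1000, M=1000, M=1000, C=100, C=100, C=100, X=10, X=10, V=5
1000 + 1000 + 1000 + 100 + 100 + 100 + 10 + 10 + 5 = 3325

3325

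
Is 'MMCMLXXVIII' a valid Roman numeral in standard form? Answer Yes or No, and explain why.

'MMCMLXXVIII': Check the rules: uses only the symbols I, V, X, L, C, D, M; no symbol is repeated more than three times in a row; V, L and D each appear at most once; the only place a smaller symbol precedes a larger one is the allowed subtractive pair CM, the symbol right after such a pair (if any) is smaller than the pair's first symbol, and otherwise the values never increase from left to right. Value: M (1000) + M (1000) + CM (900) + L (50) + X (10) + X (10) + V (5) + I (1) + I (1) + I (1) = 2978. So it is a valid standard Roman numeral.

Yes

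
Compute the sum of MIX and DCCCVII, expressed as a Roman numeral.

MIX = 1009
DCCCVII = 807
1009 + 807 = 1816

MDCCCXVI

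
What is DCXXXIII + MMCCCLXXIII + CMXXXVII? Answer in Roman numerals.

DCXXXIII = 633, MMCCCLXXIII = 2373, CMXXXVII = 937
633 + 2373 = 3006
3006 + 937 = 3943

MMMCMXLIII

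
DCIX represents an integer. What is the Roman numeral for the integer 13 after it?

DCIX = 609
609 + 13 = 622

DCXXII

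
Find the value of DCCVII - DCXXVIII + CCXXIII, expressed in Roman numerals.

DCCVII = 707, DCXXVIII = 628, CCXXIII = 223
707 - 628 = 79
79 + 223 = 302

CCCII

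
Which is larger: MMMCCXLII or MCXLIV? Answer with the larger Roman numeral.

MMMCCXLII = 3242
MCXLIV = 1144
3242 is larger

MMMCCXLII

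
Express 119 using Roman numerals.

Convert 119 to Roman numerals:
  119 contains 1×100 (C)
  19 contains 1×10 (X)
  9 contains 1×9 (IX)

CXIX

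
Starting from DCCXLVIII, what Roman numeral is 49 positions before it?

DCCXLVIII = 748
748 - 49 = 699

DCXCIX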